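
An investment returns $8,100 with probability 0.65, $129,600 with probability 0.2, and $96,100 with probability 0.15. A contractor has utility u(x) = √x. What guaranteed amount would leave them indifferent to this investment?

$31,329

E[u] = 0.65·√8100 + 0.2·√129600 + 0.15·√96100 = 0.65·90 + 0.2·360 + 0.15·310 = 177
CE = (177)² = 31329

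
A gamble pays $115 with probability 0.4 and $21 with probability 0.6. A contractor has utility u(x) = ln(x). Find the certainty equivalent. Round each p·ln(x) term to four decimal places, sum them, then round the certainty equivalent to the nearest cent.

$41.46

E[u] = 0.4·ln(115) + 0.6·ln(21) = 1.8980 + 1.8267 = 3.7247
CE = e^3.7247 ≈ 41.46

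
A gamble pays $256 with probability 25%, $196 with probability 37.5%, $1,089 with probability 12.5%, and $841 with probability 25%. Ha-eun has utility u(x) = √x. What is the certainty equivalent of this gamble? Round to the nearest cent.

$425.39

E[u] = 0.25·√256 + 0.375·√196 + 0.125·√1089 + 0.25·√841 = 0.25·16 + 0.375·14 + 0.125·33 + 0.25·29 = 20.625
CE = (20.625)² = 425.390625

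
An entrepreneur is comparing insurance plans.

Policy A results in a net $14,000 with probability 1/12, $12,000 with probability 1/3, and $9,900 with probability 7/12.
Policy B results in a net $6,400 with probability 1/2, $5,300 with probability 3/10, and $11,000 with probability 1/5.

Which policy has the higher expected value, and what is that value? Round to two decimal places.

Policy A ($10,941.67)

Policy A = 1/12 × 14000 + 1/3 × 12000 + 7/12 × 9900 = 1166.6667 + 4000 + 5775 = 10941.6667
Policy B = 1/2 × 6400 + 3/10 × 5300 + 1/5 × 11000 = 3200 + 1590 + 2200 = 6990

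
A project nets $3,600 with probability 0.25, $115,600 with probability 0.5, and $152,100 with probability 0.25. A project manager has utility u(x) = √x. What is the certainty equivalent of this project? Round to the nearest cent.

E[u] = 0.25·√3600 + 0.5·√115600 + 0.25·√152100 = 0.25·60 + 0.5·340 + 0.25·390 = 282.5
CE = (282.5)² = 79806.25

$79,806.25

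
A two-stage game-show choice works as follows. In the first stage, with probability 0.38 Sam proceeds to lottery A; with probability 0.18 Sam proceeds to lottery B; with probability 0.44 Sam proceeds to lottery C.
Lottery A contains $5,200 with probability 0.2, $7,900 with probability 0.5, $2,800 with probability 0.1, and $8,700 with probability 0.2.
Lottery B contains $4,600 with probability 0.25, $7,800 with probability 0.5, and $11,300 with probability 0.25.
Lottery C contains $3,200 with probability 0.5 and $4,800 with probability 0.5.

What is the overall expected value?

EV(A) = 0.2 × 5200 + 0.5 × 7900 + 0.1 × 2800 + 0.2 × 8700 = 1040 + 3950 + 280 + 1740 = 7010
EV(B) = 0.25 × 4600 + 0.5 × 7800 + 0.25 × 11300 = 1150 + 3900 + 2825 = 7875
EV(C) = 0.5 × 3200 + 0.5 × 4800 = 1600 + 2400 = 4000
Overall = 0.38 × 7010 + 0.18 × 7875 + 0.44 × 4000 = 2663.8 + 1417.5 + 1760 = 5841.3

$5,841.30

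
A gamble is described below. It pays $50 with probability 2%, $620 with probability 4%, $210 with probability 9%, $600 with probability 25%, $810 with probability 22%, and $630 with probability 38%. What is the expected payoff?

$612.30

EV = 0.02 × 50 + 0.04 × 620 + 0.09 × 210 + 0.25 × 600 + 0.22 × 810 + 0.38 × 630 = 1 + 24.8 + 18.9 + 150 + 178.2 + 239.4 = 612.3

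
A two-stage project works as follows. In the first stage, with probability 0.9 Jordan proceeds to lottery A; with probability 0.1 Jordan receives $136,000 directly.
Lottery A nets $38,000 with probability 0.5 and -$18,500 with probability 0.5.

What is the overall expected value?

$22,375

EV(A) = 0.5 × 38000 + 0.5 × (-18500) = 19000 − 9250 = 9750
Branch B: 136000 (certain)
Overall = 0.9 × 9750 + 0.1 × 136000 = 8775 + 13600 = 22375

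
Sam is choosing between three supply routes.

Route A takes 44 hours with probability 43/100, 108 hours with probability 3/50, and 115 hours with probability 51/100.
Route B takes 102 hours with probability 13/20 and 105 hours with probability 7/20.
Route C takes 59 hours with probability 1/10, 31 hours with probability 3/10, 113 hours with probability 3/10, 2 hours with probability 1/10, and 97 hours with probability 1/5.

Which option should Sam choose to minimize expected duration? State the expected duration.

Route C (68.7 hours)

Route A = 43/100 × 44 + 3/50 × 108 + 51/100 × 115 = 18.92 + 6.48 + 58.65 = 84.05
Route B = 13/20 × 102 + 7/20 × 105 = 66.3 + 36.75 = 103.05
Route C = 1/10 × 59 + 3/10 × 31 + 3/10 × 113 + 1/10 × 2 + 1/5 × 97 = 5.9 + 9.3 + 33.9 + 0.2 + 19.4 = 68.7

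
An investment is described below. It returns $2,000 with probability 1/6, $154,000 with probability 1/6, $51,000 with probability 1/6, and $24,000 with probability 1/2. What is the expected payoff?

$46,500

EV = 1/6 × 2000 + 1/6 × 154000 + 1/6 × 51000 + 1/2 × 24000 = 333.3333 + 25666.6667 + 8500 + 12000 = 46500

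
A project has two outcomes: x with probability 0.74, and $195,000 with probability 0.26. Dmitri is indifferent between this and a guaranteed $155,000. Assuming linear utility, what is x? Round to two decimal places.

0.74·x + 0.26·195000 = 155000
0.74·x = 155000 − 50700 = 104300
x = 104300 / 0.74 = 140945.9459

x = $140,945.95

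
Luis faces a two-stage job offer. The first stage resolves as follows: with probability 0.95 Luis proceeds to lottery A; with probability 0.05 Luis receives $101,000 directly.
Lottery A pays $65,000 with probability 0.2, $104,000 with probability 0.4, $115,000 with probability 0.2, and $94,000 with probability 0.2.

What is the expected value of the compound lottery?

EV(A) = 0.2 × 65000 + 0.4 × 104000 + 0.2 × 115000 + 0.2 × 94000 = 13000 + 41600 + 23000 + 18800 = 96400
Branch B: 101000 (certain)
Overall = 0.95 × 96400 + 0.05 × 101000 = 91580 + 5050 = 96630

$96,630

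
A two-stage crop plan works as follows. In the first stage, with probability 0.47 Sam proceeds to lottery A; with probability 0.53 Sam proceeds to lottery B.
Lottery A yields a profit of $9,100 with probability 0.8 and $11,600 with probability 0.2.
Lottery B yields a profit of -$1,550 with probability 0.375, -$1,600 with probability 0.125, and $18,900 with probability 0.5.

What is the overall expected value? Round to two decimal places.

$9,106.44

EV(A) = 0.8 × 9100 + 0.2 × 11600 = 7280 + 2320 = 9600
EV(B) = 0.375 × (-1550) + 0.125 × (-1600) + 0.5 × 18900 = -581.25 − 200 + 9450 = 8668.75
Overall = 0.47 × 9600 + 0.53 × 8668.75 = 4512 + 4594.4375 = 9106.4375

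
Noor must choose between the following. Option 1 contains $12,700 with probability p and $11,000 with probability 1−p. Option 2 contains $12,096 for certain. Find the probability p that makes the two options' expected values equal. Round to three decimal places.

p·12700 + (1−p)·11000 = 12096
1700p + 11000 = 12096
p = (12096 − 11000) / 1700

p = 0.645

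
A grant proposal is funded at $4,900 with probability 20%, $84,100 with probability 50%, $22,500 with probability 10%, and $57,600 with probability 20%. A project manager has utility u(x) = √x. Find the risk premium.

$7,516

E[u] = 0.2·√4900 + 0.5·√84100 + 0.1·√22500 + 0.2·√57600 = 0.2·70 + 0.5·290 + 0.1·150 + 0.2·240 = 222
CE = (222)² = 49284
Risk premium = EV − CE = 56800 − 49284 = 7516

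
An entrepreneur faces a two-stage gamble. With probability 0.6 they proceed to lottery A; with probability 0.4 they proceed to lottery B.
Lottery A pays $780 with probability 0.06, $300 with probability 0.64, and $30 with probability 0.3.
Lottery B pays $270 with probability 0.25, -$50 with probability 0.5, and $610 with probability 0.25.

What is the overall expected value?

EV(A) = 0.06 × 780 + 0.64 × 300 + 0.3 × 30 = 46.8 + 192 + 9 = 247.8
EV(B) = 0.25 × 270 + 0.5 × (-50) + 0.25 × 610 = 67.5 − 25 + 152.5 = 195
Overall = 0.6 × 247.8 + 0.4 × 195 = 148.68 + 78 = 226.68

$226.68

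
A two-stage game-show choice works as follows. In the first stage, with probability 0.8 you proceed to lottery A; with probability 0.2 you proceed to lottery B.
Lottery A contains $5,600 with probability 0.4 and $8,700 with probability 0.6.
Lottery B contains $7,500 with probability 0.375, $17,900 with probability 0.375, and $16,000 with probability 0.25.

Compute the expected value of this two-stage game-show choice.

$8,673

EV(A) = 0.4 × 5600 + 0.6 × 8700 = 2240 + 5220 = 7460
EV(B) = 0.375 × 7500 + 0.375 × 17900 + 0.25 × 16000 = 2812.5 + 6712.5 + 4000 = 13525
Overall = 0.8 × 7460 + 0.2 × 13525 = 5968 + 2705 = 8673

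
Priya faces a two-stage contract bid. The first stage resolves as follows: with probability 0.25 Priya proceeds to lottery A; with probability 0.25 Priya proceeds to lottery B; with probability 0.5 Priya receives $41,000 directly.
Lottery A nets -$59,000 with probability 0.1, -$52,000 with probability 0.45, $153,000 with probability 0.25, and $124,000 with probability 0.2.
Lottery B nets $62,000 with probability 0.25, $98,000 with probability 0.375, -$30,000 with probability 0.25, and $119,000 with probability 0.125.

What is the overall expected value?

EV(A) = 0.1 × (-59000) + 0.45 × (-52000) + 0.25 × 153000 + 0.2 × 124000 = -5900 − 23400 + 38250 + 24800 = 33750
EV(B) = 0.25 × 62000 + 0.375 × 98000 + 0.25 × (-30000) + 0.125 × 119000 = 15500 + 36750 − 7500 + 14875 = 59625
Branch C: 41000 (certain)
Overall = 0.25 × 33750 + 0.25 × 59625 + 0.5 × 41000 = 8437.5 + 14906.25 + 20500 = 43843.75

$43,843.75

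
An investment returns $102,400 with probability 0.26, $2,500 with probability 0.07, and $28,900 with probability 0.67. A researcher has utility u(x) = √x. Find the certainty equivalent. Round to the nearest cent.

E[u] = 0.26·√102400 + 0.07·√2500 + 0.67·√28900 = 0.26·320 + 0.07·50 + 0.67·170 = 200.6
CE = (200.6)² = 40240.36

$40,240.36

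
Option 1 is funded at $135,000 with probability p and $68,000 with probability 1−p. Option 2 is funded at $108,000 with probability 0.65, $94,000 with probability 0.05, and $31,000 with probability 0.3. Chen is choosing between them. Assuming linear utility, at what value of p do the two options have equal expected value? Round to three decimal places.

p = 0.242

EV(Option 2) = 0.65 × 108000 + 0.05 × 94000 + 0.3 × 31000 = 70200 + 4700 + 9300 = 84200
p·135000 + (1−p)·68000 = 84200
67000p + 68000 = 84200
p = (84200 − 68000) / 67000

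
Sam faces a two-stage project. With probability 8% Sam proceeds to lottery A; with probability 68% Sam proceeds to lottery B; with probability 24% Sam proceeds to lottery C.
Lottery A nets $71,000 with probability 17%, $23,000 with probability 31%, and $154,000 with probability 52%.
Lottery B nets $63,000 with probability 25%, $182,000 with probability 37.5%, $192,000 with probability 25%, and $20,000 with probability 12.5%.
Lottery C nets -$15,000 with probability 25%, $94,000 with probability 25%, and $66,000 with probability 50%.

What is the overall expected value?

$112,062.40

EV(A) = 0.17 × 71000 + 0.31 × 23000 + 0.52 × 154000 = 12070 + 7130 + 80080 = 99280
EV(B) = 0.25 × 63000 + 0.375 × 182000 + 0.25 × 192000 + 0.125 × 20000 = 15750 + 68250 + 48000 + 2500 = 134500
EV(C) = 0.25 × (-15000) + 0.25 × 94000 + 0.5 × 66000 = -3750 + 23500 + 33000 = 52750
Overall = 0.08 × 99280 + 0.68 × 134500 + 0.24 × 52750 = 7942.4 + 91460 + 12660 = 112062.4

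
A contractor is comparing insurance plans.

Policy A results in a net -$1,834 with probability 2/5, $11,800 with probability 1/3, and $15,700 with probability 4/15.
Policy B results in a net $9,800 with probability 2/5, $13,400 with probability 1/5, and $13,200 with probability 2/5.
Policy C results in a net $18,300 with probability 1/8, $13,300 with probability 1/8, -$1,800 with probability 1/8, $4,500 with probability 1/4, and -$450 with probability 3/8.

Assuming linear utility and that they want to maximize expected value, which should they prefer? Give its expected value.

Policy A = 2/5 × (-1834) + 1/3 × 11800 + 4/15 × 15700 = -733.6 + 3933.3333 + 4186.6667 = 7386.4
Policy B = 2/5 × 9800 + 1/5 × 13400 + 2/5 × 13200 = 3920 + 2680 + 5280 = 11880
Policy C = 1/8 × 18300 + 1/8 × 13300 + 1/8 × (-1800) + 1/4 × 4500 + 3/8 × (-450) = 2287.5 + 1662.5 − 225 + 1125 − 168.75 = 4681.25

Policy B ($11,880)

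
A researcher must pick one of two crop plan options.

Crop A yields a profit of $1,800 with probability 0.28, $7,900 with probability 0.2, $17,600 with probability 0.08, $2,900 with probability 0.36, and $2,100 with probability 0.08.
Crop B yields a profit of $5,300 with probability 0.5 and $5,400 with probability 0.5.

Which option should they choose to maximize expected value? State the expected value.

Crop B ($5,350)

Crop A = 0.28 × 1800 + 0.2 × 7900 + 0.08 × 17600 + 0.36 × 2900 + 0.08 × 2100 = 504 + 1580 + 1408 + 1044 + 168 = 4704
Crop B = 0.5 × 5300 + 0.5 × 5400 = 2650 + 2700 = 5350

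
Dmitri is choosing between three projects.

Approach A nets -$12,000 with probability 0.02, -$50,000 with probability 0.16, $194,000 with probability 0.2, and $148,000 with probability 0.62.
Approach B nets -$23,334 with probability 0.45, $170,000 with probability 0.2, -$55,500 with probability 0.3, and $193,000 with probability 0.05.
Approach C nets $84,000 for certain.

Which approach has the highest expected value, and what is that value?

Approach A ($122,320)

Approach A = 0.02 × (-12000) + 0.16 × (-50000) + 0.2 × 194000 + 0.62 × 148000 = -240 − 8000 + 38800 + 91760 = 122320
Approach B = 0.45 × (-23334) + 0.2 × 170000 + 0.3 × (-55500) + 0.05 × 193000 = -10500.3 + 34000 − 16650 + 9650 = 16499.7
Approach C: 84000 (certain)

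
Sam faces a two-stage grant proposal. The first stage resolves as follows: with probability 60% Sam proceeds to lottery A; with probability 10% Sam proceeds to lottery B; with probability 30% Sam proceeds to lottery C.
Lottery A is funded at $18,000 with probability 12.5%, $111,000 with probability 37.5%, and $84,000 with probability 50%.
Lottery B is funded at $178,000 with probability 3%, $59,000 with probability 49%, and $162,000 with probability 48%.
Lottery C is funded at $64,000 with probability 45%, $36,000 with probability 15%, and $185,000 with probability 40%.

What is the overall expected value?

$95,186

EV(A) = 0.125 × 18000 + 0.375 × 111000 + 0.5 × 84000 = 2250 + 41625 + 42000 = 85875
EV(B) = 0.03 × 178000 + 0.49 × 59000 + 0.48 × 162000 = 5340 + 28910 + 77760 = 112010
EV(C) = 0.45 × 64000 + 0.15 × 36000 + 0.4 × 185000 = 28800 + 5400 + 74000 = 108200
Overall = 0.6 × 85875 + 0.1 × 112010 + 0.3 × 108200 = 51525 + 11201 + 32460 = 95186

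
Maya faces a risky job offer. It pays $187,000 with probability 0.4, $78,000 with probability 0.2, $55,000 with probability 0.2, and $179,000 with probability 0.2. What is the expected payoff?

$137,200

EV = 0.4 × 187000 + 0.2 × 78000 + 0.2 × 55000 + 0.2 × 179000 = 74800 + 15600 + 11000 + 35800 = 137200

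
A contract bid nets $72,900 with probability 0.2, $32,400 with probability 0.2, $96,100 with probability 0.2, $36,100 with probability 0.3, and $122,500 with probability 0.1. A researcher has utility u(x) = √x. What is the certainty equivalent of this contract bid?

E[u] = 0.2·√72900 + 0.2·√32400 + 0.2·√96100 + 0.3·√36100 + 0.1·√122500 = 0.2·270 + 0.2·180 + 0.2·310 + 0.3·190 + 0.1·350 = 244
CE = (244)² = 59536

$59,536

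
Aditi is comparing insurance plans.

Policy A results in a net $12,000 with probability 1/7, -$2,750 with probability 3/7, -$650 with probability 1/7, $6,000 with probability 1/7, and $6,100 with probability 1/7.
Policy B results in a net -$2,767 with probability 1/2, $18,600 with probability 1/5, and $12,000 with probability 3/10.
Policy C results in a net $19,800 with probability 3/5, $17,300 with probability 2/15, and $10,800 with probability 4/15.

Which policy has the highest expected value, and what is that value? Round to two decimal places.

Policy C ($17,066.67)

Policy A = 1/7 × 12000 + 3/7 × (-2750) + 1/7 × (-650) + 1/7 × 6000 + 1/7 × 6100 = 1714.2857 − 1178.5714 − 92.8571 + 857.1429 + 871.4286 = 2171.4286
Policy B = 1/2 × (-2767) + 1/5 × 18600 + 3/10 × 12000 = -1383.5 + 3720 + 3600 = 5936.5
Policy C = 3/5 × 19800 + 2/15 × 17300 + 4/15 × 10800 = 11880 + 2306.6667 + 2880 = 17066.6667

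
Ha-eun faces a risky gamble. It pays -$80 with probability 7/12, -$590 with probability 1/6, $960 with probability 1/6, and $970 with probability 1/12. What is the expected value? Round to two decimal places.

EV = 7/12 × (-80) + 1/6 × (-590) + 1/6 × 960 + 1/12 × 970 = -46.6667 − 98.3333 + 160 + 80.8333 = 95.8333

$95.83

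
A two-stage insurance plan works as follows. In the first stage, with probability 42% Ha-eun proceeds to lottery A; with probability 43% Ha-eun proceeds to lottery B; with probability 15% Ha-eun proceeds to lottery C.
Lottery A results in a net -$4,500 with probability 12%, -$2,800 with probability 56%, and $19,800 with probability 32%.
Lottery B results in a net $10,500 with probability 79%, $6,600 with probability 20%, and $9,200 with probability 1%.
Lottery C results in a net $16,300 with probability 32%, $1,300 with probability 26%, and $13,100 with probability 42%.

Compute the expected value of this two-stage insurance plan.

EV(A) = 0.12 × (-4500) + 0.56 × (-2800) + 0.32 × 19800 = -540 − 1568 + 6336 = 4228
EV(B) = 0.79 × 10500 + 0.2 × 6600 + 0.01 × 9200 = 8295 + 1320 + 92 = 9707
EV(C) = 0.32 × 16300 + 0.26 × 1300 + 0.42 × 13100 = 5216 + 338 + 5502 = 11056
Overall = 0.42 × 4228 + 0.43 × 9707 + 0.15 × 11056 = 1775.76 + 4174.01 + 1658.4 = 7608.17

$7,608.17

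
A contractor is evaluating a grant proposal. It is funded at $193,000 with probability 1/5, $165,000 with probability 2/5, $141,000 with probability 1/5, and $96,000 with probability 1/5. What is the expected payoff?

EV = 1/5 × 193000 + 2/5 × 165000 + 1/5 × 141000 + 1/5 × 96000 = 38600 + 66000 + 28200 + 19200 = 152000

$152,000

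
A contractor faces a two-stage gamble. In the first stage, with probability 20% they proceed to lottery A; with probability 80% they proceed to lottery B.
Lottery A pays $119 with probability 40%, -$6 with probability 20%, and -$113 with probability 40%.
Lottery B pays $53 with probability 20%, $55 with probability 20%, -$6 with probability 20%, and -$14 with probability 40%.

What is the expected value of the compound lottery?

EV(A) = 0.4 × 119 + 0.2 × (-6) + 0.4 × (-113) = 47.6 − 1.2 − 45.2 = 1.2
EV(B) = 0.2 × 53 + 0.2 × 55 + 0.2 × (-6) + 0.4 × (-14) = 10.6 + 11 − 1.2 − 5.6 = 14.8
Overall = 0.2 × 1.2 + 0.8 × 14.8 = 0.24 + 11.84 = 12.08

$12.08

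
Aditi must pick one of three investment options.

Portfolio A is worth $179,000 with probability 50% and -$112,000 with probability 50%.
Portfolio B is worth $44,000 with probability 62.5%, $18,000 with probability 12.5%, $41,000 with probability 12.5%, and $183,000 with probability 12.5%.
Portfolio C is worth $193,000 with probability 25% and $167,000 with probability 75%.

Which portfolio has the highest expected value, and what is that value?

Portfolio A = 0.5 × 179000 + 0.5 × (-112000) = 89500 − 56000 = 33500
Portfolio B = 0.625 × 44000 + 0.125 × 18000 + 0.125 × 41000 + 0.125 × 183000 = 27500 + 2250 + 5125 + 22875 = 57750
Portfolio C = 0.25 × 193000 + 0.75 × 167000 = 48250 + 125250 = 173500

Portfolio C ($173,500)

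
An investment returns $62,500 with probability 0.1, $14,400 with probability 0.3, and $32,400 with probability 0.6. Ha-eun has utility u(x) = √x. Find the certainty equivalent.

$28,561

E[u] = 0.1·√62500 + 0.3·√14400 + 0.6·√32400 = 0.1·250 + 0.3·120 + 0.6·180 = 169
CE = (169)² = 28561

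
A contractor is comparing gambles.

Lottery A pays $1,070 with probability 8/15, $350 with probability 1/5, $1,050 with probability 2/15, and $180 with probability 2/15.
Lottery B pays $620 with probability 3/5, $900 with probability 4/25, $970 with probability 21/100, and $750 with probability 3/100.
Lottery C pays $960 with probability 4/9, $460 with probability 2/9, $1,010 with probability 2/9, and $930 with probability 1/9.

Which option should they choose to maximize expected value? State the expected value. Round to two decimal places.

Lottery C ($856.67)

Lottery A = 8/15 × 1070 + 1/5 × 350 + 2/15 × 1050 + 2/15 × 180 = 570.6667 + 70 + 140 + 24 = 804.6667
Lottery B = 3/5 × 620 + 4/25 × 900 + 21/100 × 970 + 3/100 × 750 = 372 + 144 + 203.7 + 22.5 = 742.2
Lottery C = 4/9 × 960 + 2/9 × 460 + 2/9 × 1010 + 1/9 × 930 = 426.6667 + 102.2222 + 224.4444 + 103.3333 = 856.6667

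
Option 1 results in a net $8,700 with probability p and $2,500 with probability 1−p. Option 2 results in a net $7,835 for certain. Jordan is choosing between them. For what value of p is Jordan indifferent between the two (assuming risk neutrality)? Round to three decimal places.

p·8700 + (1−p)·2500 = 7835
6200p + 2500 = 7835
p = (7835 − 2500) / 6200

p = 0.860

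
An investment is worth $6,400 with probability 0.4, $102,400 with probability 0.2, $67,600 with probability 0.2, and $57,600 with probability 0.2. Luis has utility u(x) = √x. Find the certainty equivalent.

E[u] = 0.4·√6400 + 0.2·√102400 + 0.2·√67600 + 0.2·√57600 = 0.4·80 + 0.2·320 + 0.2·260 + 0.2·240 = 196
CE = (196)² = 38416

$38,416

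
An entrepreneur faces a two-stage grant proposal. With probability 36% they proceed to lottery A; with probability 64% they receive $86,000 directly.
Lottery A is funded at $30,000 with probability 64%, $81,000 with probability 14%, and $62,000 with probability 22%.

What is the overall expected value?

EV(A) = 0.64 × 30000 + 0.14 × 81000 + 0.22 × 62000 = 19200 + 11340 + 13640 = 44180
Branch B: 86000 (certain)
Overall = 0.36 × 44180 + 0.64 × 86000 = 15904.8 + 55040 = 70944.8

$70,944.80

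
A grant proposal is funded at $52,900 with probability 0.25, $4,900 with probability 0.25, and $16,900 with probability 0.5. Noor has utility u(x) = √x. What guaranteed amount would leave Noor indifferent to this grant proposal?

$19,600

E[u] = 0.25·√52900 + 0.25·√4900 + 0.5·√16900 = 0.25·230 + 0.25·70 + 0.5·130 = 140
CE = (140)² = 19600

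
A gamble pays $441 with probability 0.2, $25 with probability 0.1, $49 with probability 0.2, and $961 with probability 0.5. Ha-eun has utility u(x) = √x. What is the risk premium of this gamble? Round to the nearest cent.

$114.44

E[u] = 0.2·√441 + 0.1·√25 + 0.2·√49 + 0.5·√961 = 0.2·21 + 0.1·5 + 0.2·7 + 0.5·31 = 21.6
CE = (21.6)² = 466.56
Risk premium = EV − CE = 581 − 466.56 = 114.44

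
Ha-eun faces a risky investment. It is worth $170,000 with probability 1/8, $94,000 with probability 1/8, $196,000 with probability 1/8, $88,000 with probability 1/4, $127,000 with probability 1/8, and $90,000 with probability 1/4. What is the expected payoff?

EV = 1/8 × 170000 + 1/8 × 94000 + 1/8 × 196000 + 1/4 × 88000 + 1/8 × 127000 + 1/4 × 90000 = 21250 + 11750 + 24500 + 22000 + 15875 + 22500 = 117875

$117,875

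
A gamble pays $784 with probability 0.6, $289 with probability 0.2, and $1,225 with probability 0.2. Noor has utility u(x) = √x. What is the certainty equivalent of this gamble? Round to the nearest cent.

E[u] = 0.6·√784 + 0.2·√289 + 0.2·√1225 = 0.6·28 + 0.2·17 + 0.2·35 = 27.2
CE = (27.2)² = 739.84

$739.84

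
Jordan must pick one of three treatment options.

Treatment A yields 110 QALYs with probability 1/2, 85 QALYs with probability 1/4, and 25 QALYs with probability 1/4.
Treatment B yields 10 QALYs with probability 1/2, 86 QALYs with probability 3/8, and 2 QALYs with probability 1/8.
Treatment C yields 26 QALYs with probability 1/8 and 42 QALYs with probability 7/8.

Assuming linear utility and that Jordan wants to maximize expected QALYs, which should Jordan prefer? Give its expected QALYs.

Treatment A (82.5 QALYs)

Treatment A = 1/2 × 110 + 1/4 × 85 + 1/4 × 25 = 55 + 21.25 + 6.25 = 82.5
Treatment B = 1/2 × 10 + 3/8 × 86 + 1/8 × 2 = 5 + 32.25 + 0.25 = 37.5
Treatment C = 1/8 × 26 + 7/8 × 42 = 3.25 + 36.75 = 40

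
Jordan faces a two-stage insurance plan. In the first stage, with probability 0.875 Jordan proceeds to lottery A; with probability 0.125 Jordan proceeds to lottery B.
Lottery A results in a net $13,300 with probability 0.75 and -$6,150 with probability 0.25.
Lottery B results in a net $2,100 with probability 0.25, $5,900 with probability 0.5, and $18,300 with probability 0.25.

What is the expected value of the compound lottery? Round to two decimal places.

$8,389.06

EV(A) = 0.75 × 13300 + 0.25 × (-6150) = 9975 − 1537.5 = 8437.5
EV(B) = 0.25 × 2100 + 0.5 × 5900 + 0.25 × 18300 = 525 + 2950 + 4575 = 8050
Overall = 0.875 × 8437.5 + 0.125 × 8050 = 7382.8125 + 1006.25 = 8389.0625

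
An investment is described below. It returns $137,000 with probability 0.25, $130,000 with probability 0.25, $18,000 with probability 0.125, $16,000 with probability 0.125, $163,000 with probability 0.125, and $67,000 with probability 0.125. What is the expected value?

EV = 0.25 × 137000 + 0.25 × 130000 + 0.125 × 18000 + 0.125 × 16000 + 0.125 × 163000 + 0.125 × 67000 = 34250 + 32500 + 2250 + 2000 + 20375 + 8375 = 99750

$99,750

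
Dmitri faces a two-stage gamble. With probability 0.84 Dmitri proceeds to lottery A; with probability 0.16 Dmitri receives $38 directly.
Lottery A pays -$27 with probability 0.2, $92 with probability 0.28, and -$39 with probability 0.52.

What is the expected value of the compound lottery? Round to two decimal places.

$6.15

EV(A) = 0.2 × (-27) + 0.28 × 92 + 0.52 × (-39) = -5.4 + 25.76 − 20.28 = 0.08
Branch B: 38 (certain)
Overall = 0.84 × 0.08 + 0.16 × 38 = 0.0672 + 6.08 = 6.1472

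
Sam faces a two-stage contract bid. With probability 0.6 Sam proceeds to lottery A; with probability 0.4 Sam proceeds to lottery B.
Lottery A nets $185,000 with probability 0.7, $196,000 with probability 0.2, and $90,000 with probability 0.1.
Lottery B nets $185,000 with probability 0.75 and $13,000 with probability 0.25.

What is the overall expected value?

$163,420

EV(A) = 0.7 × 185000 + 0.2 × 196000 + 0.1 × 90000 = 129500 + 39200 + 9000 = 177700
EV(B) = 0.75 × 185000 + 0.25 × 13000 = 138750 + 3250 = 142000
Overall = 0.6 × 177700 + 0.4 × 142000 = 106620 + 56800 = 163420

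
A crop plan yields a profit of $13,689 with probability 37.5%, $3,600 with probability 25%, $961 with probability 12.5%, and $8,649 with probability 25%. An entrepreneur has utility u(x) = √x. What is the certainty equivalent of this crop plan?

E[u] = 0.375·√13689 + 0.25·√3600 + 0.125·√961 + 0.25·√8649 = 0.375·117 + 0.25·60 + 0.125·31 + 0.25·93 = 86
CE = (86)² = 7396

$7,396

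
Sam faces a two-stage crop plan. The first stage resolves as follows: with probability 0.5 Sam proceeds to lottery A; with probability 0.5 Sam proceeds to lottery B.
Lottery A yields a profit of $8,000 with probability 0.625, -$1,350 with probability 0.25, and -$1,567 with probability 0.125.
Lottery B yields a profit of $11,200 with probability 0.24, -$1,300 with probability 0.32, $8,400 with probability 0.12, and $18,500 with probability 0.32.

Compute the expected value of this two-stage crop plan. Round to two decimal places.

$6,833.31

EV(A) = 0.625 × 8000 + 0.25 × (-1350) + 0.125 × (-1567) = 5000 − 337.5 − 195.875 = 4466.625
EV(B) = 0.24 × 11200 + 0.32 × (-1300) + 0.12 × 8400 + 0.32 × 18500 = 2688 − 416 + 1008 + 5920 = 9200
Overall = 0.5 × 4466.625 + 0.5 × 9200 = 2233.3125 + 4600 = 6833.3125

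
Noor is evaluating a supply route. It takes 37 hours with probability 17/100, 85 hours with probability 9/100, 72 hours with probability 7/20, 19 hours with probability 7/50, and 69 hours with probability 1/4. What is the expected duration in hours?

59.05 hours

EV = 17/100 × 37 + 9/100 × 85 + 7/20 × 72 + 7/50 × 19 + 1/4 × 69 = 6.29 + 7.65 + 25.2 + 2.66 + 17.25 = 59.05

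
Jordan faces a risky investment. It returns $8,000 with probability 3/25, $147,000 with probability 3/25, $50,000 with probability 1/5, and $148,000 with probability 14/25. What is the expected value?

EV = 3/25 × 8000 + 3/25 × 147000 + 1/5 × 50000 + 14/25 × 148000 = 960 + 17640 + 10000 + 82880 = 111480

$111,480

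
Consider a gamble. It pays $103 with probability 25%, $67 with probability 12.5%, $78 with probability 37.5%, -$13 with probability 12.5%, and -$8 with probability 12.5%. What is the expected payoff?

EV = 0.25 × 103 + 0.125 × 67 + 0.375 × 78 + 0.125 × (-13) + 0.125 × (-8) = 25.75 + 8.375 + 29.25 − 1.625 − 1 = 60.75

$60.75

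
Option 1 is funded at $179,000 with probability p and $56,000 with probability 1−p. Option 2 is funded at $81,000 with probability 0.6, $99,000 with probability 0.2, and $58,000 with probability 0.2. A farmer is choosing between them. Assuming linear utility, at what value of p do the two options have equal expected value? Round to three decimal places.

p = 0.195

EV(Option 2) = 0.6 × 81000 + 0.2 × 99000 + 0.2 × 58000 = 48600 + 19800 + 11600 = 80000
p·179000 + (1−p)·56000 = 80000
123000p + 56000 = 80000
p = (80000 − 56000) / 123000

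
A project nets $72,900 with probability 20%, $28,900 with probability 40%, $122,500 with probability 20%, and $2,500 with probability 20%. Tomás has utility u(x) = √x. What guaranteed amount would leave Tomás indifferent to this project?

E[u] = 0.2·√72900 + 0.4·√28900 + 0.2·√122500 + 0.2·√2500 = 0.2·270 + 0.4·170 + 0.2·350 + 0.2·50 = 202
CE = (202)² = 40804

$40,804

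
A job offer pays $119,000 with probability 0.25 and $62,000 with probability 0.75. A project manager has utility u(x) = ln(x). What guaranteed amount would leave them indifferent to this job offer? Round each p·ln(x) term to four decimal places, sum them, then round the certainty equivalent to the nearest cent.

E[u] = 0.25·ln(119000) + 0.75·ln(62000) = 2.9217 + 8.2762 = 11.1979
CE = e^11.1979 ≈ 72977.03

$72,977.03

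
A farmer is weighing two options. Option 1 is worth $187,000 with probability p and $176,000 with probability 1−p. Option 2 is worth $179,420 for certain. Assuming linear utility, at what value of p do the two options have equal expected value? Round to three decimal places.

p = 0.311

p·187000 + (1−p)·176000 = 179420
11000p + 176000 = 179420
p = (179420 − 176000) / 11000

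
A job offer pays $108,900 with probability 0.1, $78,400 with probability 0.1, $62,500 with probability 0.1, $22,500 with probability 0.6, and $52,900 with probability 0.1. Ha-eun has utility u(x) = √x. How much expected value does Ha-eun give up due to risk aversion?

$4,169

E[u] = 0.1·√108900 + 0.1·√78400 + 0.1·√62500 + 0.6·√22500 + 0.1·√52900 = 0.1·330 + 0.1·280 + 0.1·250 + 0.6·150 + 0.1·230 = 199
CE = (199)² = 39601
Risk premium = EV − CE = 43770 − 39601 = 4169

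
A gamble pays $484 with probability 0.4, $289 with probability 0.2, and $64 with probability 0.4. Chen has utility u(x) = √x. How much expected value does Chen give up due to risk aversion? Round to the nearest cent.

E[u] = 0.4·√484 + 0.2·√289 + 0.4·√64 = 0.4·22 + 0.2·17 + 0.4·8 = 15.4
CE = (15.4)² = 237.16
Risk premium = EV − CE = 277 − 237.16 = 39.84

$39.84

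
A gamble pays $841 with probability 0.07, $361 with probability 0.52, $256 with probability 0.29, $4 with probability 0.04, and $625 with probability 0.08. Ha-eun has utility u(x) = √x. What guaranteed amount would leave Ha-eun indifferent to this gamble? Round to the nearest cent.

E[u] = 0.07·√841 + 0.52·√361 + 0.29·√256 + 0.04·√4 + 0.08·√625 = 0.07·29 + 0.52·19 + 0.29·16 + 0.04·2 + 0.08·25 = 18.63
CE = (18.63)² = 347.0769

$347.08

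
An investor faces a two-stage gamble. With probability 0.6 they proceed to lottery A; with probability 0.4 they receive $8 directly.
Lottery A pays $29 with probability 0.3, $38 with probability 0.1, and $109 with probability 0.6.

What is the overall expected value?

EV(A) = 0.3 × 29 + 0.1 × 38 + 0.6 × 109 = 8.7 + 3.8 + 65.4 = 77.9
Branch B: 8 (certain)
Overall = 0.6 × 77.9 + 0.4 × 8 = 46.74 + 3.2 = 49.94

$49.94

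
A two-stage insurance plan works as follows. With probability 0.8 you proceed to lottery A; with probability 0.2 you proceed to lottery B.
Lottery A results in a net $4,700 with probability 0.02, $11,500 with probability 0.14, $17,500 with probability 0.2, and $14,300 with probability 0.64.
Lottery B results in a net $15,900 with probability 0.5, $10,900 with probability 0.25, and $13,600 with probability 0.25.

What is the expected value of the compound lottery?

EV(A) = 0.02 × 4700 + 0.14 × 11500 + 0.2 × 17500 + 0.64 × 14300 = 94 + 1610 + 3500 + 9152 = 14356
EV(B) = 0.5 × 15900 + 0.25 × 10900 + 0.25 × 13600 = 7950 + 2725 + 3400 = 14075
Overall = 0.8 × 14356 + 0.2 × 14075 = 11484.8 + 2815 = 14299.8

$14,299.80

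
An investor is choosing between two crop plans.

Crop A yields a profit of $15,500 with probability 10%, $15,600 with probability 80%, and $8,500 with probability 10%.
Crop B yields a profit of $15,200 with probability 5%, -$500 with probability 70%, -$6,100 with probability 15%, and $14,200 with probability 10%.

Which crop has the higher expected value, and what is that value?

Crop A ($14,880)

Crop A = 0.1 × 15500 + 0.8 × 15600 + 0.1 × 8500 = 1550 + 12480 + 850 = 14880
Crop B = 0.05 × 15200 + 0.7 × (-500) + 0.15 × (-6100) + 0.1 × 14200 = 760 − 350 − 915 + 1420 = 915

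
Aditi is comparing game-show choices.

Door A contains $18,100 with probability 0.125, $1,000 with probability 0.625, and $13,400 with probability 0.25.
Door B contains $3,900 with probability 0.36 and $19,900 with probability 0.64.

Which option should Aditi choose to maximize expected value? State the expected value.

Door A = 0.125 × 18100 + 0.625 × 1000 + 0.25 × 13400 = 2262.5 + 625 + 3350 = 6237.5
Door B = 0.36 × 3900 + 0.64 × 19900 = 1404 + 12736 = 14140

Door B ($14,140)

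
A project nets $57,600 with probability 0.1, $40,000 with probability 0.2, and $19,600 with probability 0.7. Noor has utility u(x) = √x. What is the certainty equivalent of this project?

E[u] = 0.1·√57600 + 0.2·√40000 + 0.7·√19600 = 0.1·240 + 0.2·200 + 0.7·140 = 162
CE = (162)² = 26244

$26,244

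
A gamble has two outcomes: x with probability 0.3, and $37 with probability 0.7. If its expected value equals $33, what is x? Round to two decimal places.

0.3·x + 0.7·37 = 33
0.3·x = 33 − 25.9 = 7.1
x = 7.1 / 0.3 = 23.6667

x = $23.67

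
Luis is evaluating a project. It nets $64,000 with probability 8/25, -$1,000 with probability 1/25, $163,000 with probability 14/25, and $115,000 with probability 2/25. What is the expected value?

EV = 8/25 × 64000 + 1/25 × (-1000) + 14/25 × 163000 + 2/25 × 115000 = 20480 − 40 + 91280 + 9200 = 120920

$120,920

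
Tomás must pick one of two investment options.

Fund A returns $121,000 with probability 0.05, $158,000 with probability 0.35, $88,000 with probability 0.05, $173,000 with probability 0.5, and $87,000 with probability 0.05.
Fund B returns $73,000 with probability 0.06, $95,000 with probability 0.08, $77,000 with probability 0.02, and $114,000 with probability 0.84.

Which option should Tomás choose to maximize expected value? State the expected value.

Fund A = 0.05 × 121000 + 0.35 × 158000 + 0.05 × 88000 + 0.5 × 173000 + 0.05 × 87000 = 6050 + 55300 + 4400 + 86500 + 4350 = 156600
Fund B = 0.06 × 73000 + 0.08 × 95000 + 0.02 × 77000 + 0.84 × 114000 = 4380 + 7600 + 1540 + 95760 = 109280

Fund A ($156,600)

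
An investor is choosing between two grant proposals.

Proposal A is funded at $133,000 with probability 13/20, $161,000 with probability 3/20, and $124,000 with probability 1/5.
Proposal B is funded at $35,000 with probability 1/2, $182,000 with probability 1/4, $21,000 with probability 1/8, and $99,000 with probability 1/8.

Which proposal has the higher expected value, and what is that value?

Proposal A = 13/20 × 133000 + 3/20 × 161000 + 1/5 × 124000 = 86450 + 24150 + 24800 = 135400
Proposal B = 1/2 × 35000 + 1/4 × 182000 + 1/8 × 21000 + 1/8 × 99000 = 17500 + 45500 + 2625 + 12375 = 78000

Proposal A ($135,400)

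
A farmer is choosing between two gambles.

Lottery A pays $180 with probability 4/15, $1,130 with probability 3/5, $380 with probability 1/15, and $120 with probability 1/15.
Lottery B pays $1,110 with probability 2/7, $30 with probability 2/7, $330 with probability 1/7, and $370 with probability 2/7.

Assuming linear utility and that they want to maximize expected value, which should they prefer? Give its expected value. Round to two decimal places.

Lottery A ($759.33)

Lottery A = 4/15 × 180 + 3/5 × 1130 + 1/15 × 380 + 1/15 × 120 = 48 + 678 + 25.3333 + 8 = 759.3333
Lottery B = 2/7 × 1110 + 2/7 × 30 + 1/7 × 330 + 2/7 × 370 = 317.1429 + 8.5714 + 47.1429 + 105.7143 = 478.5714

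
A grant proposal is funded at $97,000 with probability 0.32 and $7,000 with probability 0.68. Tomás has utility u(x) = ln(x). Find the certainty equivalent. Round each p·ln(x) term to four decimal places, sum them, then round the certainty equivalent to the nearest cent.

E[u] = 0.32·ln(97000) + 0.68·ln(7000) = 3.6744 + 6.0205 = 9.6949
CE = e^9.6949 ≈ 16234.60

$16,234.60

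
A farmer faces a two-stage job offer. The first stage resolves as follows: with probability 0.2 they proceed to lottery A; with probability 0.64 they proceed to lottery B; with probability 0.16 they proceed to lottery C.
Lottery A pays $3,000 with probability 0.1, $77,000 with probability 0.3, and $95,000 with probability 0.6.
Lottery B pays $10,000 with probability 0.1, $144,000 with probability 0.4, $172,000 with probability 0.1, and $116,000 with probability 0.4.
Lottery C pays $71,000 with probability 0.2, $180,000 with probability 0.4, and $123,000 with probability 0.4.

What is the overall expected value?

$115,952

EV(A) = 0.1 × 3000 + 0.3 × 77000 + 0.6 × 95000 = 300 + 23100 + 57000 = 80400
EV(B) = 0.1 × 10000 + 0.4 × 144000 + 0.1 × 172000 + 0.4 × 116000 = 1000 + 57600 + 17200 + 46400 = 122200
EV(C) = 0.2 × 71000 + 0.4 × 180000 + 0.4 × 123000 = 14200 + 72000 + 49200 = 135400
Overall = 0.2 × 80400 + 0.64 × 122200 + 0.16 × 135400 = 16080 + 78208 + 21664 = 115952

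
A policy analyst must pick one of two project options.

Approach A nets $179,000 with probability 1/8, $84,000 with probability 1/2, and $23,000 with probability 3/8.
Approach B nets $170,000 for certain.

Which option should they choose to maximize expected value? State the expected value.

Approach B ($170,000)

Approach A = 1/8 × 179000 + 1/2 × 84000 + 3/8 × 23000 = 22375 + 42000 + 8625 = 73000
Approach B: 170000 (certain)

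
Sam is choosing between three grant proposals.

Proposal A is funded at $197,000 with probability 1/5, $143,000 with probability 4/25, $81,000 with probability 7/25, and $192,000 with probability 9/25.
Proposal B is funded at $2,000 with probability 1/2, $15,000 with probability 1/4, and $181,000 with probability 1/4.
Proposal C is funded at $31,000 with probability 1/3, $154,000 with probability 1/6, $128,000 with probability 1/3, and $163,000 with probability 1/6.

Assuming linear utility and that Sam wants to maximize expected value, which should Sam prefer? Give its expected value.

Proposal A = 1/5 × 197000 + 4/25 × 143000 + 7/25 × 81000 + 9/25 × 192000 = 39400 + 22880 + 22680 + 69120 = 154080
Proposal B = 1/2 × 2000 + 1/4 × 15000 + 1/4 × 181000 = 1000 + 3750 + 45250 = 50000
Proposal C = 1/3 × 31000 + 1/6 × 154000 + 1/3 × 128000 + 1/6 × 163000 = 10333.3333 + 25666.6667 + 42666.6667 + 27166.6667 = 105833.3333

Proposal A ($154,080)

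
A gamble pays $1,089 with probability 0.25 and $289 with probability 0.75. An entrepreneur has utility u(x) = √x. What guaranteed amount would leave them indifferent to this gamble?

$441

E[u] = 0.25·√1089 + 0.75·√289 = 0.25·33 + 0.75·17 = 21
CE = (21)² = 441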